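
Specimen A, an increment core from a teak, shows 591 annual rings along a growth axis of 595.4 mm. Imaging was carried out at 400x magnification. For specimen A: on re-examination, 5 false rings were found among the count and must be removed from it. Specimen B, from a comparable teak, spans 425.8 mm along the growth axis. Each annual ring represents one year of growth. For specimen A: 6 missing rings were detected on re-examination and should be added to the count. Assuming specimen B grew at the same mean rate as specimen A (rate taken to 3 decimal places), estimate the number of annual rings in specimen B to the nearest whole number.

Specimen A: after corrections the count is 591 − 5 + 6 = 592 annual rings.
A: Extension rate ≈ 595.4 / 592 = 1.006 mm/year.
Specimen B: 425.8 mm / 1.006 mm per year = 423.26 years ≈ 423 annual rings.

423 annual rings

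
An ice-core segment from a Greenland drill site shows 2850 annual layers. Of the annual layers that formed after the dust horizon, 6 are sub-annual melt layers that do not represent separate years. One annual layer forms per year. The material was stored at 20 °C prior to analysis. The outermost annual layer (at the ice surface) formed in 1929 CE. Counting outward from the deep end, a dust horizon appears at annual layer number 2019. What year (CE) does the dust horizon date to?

1104 CE

The dust horizon sits at annual layer 2019 from the deep end, so 2850 − 2019 = 831 annual layers formed after it.
Excluding 6 false annual layers: 831 − 6 = 825.
1929 − 825 = 1104 CE.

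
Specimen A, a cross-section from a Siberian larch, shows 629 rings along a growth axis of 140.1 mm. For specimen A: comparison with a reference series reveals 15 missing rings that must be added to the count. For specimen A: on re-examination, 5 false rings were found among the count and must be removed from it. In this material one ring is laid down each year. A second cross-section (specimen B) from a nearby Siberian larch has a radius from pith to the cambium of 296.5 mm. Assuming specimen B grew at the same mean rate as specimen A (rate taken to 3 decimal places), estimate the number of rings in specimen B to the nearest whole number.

Specimen A: after corrections the count is 629 − 5 + 15 = 639 rings.
A: Extension rate ≈ 140.1 / 639 = 0.219 mm per year.
Specimen B: 296.5 mm / 0.219 mm per year = 1353.88 years ≈ 1354 rings.

1354 rings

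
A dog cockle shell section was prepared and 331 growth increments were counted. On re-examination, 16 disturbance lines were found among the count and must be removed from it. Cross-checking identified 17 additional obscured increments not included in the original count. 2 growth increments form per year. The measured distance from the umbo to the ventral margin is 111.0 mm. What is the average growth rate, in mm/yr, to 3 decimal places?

After corrections the count is 331 − 16 + 17 = 332 growth increments.
Dividing by 2 growth increments per year: 332 / 2 = 166 years.
Mean rate = 111.0 mm / 166 years ≈ 0.669 mm/yr.

0.669 mm/yr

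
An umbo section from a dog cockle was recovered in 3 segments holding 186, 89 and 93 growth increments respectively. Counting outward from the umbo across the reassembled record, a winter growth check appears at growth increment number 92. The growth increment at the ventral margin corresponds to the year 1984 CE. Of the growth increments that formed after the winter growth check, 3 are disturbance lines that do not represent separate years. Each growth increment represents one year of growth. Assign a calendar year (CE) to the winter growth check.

Total growth increments = 186 + 89 + 93 = 368.
The winter growth check sits at growth increment 92 from the umbo, so 368 − 92 = 276 growth increments formed after it.
Removing the 3 false growth increments leaves 276 − 3 = 273 true growth increments beyond the winter growth check.
The growth increment at the ventral margin is 1984 CE, so the winter growth check dates to 1984 − 273 = 1711 CE.

1711 CE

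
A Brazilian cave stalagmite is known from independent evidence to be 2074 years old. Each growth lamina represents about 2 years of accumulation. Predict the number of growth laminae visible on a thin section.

1037 growth laminae

One growth lamina every 2 years means 2074 / 2 = 1037 growth laminae.
So 1037 growth laminae should be present.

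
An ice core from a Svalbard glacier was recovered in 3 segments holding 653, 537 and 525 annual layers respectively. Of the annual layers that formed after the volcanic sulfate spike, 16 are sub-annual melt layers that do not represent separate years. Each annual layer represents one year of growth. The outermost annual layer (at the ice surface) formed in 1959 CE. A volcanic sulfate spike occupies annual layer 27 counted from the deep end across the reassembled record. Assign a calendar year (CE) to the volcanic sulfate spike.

287 CE

Total annual layers = 653 + 537 + 525 = 1715.
Between annual layer 27 and the ice surface there are 1715 − 27 = 1688 annual layers.
Removing the 16 false annual layers leaves 1688 − 16 = 1672 true annual layers beyond the volcanic sulfate spike.
1959 − 1672 = 287 CE.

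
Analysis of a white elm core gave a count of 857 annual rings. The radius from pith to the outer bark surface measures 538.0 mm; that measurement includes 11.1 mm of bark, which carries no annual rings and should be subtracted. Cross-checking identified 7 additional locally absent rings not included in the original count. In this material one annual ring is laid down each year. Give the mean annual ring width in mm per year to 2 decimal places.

0.61 mm per year

Adjusted count: 857 + 7 = 864 annual rings.
Net length = 538.0 − 11.1 = 526.9 mm.
526.9 mm over 864 years gives 526.9 / 864 ≈ 0.61 mm per year.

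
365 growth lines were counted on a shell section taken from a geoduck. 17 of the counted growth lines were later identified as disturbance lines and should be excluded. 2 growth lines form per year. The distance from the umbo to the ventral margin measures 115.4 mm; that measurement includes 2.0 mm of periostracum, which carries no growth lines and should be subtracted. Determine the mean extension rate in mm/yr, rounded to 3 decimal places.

0.652 mm/yr

True growth line count = 365 − 17 = 348.
348 growth lines at 2 per year is 348 / 2 = 174 years.
The growth record spans 115.4 − 2.0 = 113.4 mm.
Mean rate = 113.4 mm / 174 years ≈ 0.652 mm/yr.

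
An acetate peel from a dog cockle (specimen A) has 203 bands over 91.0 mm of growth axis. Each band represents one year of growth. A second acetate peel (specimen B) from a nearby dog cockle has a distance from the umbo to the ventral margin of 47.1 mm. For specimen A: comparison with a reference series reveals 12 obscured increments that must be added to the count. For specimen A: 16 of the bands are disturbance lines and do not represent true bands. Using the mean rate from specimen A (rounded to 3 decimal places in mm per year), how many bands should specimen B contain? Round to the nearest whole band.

103 bands

Specimen A: after corrections the count is 203 − 16 + 12 = 199 bands.
A: Mean rate = 91.0 mm / 199 years ≈ 0.457 mm/yr.
Specimen B: 47.1 mm / 0.457 mm per year = 103.06 years ≈ 103 bands.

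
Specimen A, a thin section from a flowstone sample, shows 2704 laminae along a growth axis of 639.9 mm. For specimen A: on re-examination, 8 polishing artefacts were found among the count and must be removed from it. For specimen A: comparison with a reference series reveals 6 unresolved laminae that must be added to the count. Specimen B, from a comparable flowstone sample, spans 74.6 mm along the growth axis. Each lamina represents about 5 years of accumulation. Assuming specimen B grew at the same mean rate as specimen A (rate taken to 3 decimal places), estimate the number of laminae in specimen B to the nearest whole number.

Specimen A: after corrections the count is 2704 − 8 + 6 = 2702 laminae.
Specimen A: 2702 laminae at 5 years each span 2702 × 5 = 13510 years.
A: 639.9 mm over 13510 years gives 639.9 / 13510 ≈ 0.047 mm per year.
For B, 74.6 / 0.047 = 1587.23 years; at 5 years per lamina that is 1587.23 / 5 ≈ 317 laminae.

317 laminae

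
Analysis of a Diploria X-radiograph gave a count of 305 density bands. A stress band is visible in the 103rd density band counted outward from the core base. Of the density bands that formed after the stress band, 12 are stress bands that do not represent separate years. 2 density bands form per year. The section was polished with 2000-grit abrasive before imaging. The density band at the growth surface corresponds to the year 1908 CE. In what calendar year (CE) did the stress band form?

1813 CE

305 − 103 = 202 density bands lie beyond the stress band toward the growth surface.
Removing the 12 false density bands leaves 202 − 12 = 190 true density bands beyond the stress band.
With 2 density bands per year, 190 / 2 = 95 years.
The density band at the growth surface is 1908 CE, so the stress band dates to 1908 − 95 = 1813 CE.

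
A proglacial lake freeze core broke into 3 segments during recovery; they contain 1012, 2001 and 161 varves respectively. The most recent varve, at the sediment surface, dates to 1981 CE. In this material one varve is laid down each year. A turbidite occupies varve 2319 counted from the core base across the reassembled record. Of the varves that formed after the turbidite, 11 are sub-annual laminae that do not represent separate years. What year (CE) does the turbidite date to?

Total varves = 1012 + 2001 + 161 = 3174.
3174 − 2319 = 855 varves lie beyond the turbidite toward the sediment surface.
855 − 11 false = 844 true varves after the turbidite.
The varve at the sediment surface is 1981 CE, so the turbidite dates to 1981 − 844 = 1137 CE.

1137 CE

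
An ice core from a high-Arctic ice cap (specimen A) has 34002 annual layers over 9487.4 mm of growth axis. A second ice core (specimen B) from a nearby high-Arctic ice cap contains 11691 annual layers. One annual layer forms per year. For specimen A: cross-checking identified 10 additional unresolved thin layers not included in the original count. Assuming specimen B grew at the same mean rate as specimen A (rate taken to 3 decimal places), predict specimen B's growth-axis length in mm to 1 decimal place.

3261.8 mm

Specimen A: adjusted count: 34002 + 10 = 34012 annual layers.
A: Mean rate = 9487.4 mm / 34012 years ≈ 0.279 mm/year.
For B, 0.279 mm/year × 11691 years = 3261.8 mm.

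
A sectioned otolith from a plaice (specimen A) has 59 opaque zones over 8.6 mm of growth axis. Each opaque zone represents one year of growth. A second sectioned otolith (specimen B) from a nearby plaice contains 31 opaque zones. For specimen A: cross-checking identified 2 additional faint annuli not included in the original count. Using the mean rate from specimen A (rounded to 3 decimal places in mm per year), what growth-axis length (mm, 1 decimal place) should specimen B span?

Specimen A: after corrections the count is 59 + 2 = 61 opaque zones.
A: Mean rate = 8.6 mm / 61 years ≈ 0.141 mm per year.
B's length ≈ 0.141 × 31 = 4.4 mm.

4.4 mm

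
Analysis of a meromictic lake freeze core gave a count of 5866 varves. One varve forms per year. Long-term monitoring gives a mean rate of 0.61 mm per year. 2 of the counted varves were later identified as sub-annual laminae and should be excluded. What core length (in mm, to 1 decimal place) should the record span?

3577.0 mm

True varve count = 5866 − 2 = 5864.
Length ≈ 0.61 × 5864 = 3577.0 mm.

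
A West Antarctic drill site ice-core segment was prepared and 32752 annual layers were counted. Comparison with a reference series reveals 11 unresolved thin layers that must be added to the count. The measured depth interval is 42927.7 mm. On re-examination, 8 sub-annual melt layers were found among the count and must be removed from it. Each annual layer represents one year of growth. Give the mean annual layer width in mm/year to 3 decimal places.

After corrections the count is 32752 − 8 + 11 = 32755 annual layers.
Extension rate ≈ 42927.7 / 32755 = 1.311 mm/year.

1.311 mm/year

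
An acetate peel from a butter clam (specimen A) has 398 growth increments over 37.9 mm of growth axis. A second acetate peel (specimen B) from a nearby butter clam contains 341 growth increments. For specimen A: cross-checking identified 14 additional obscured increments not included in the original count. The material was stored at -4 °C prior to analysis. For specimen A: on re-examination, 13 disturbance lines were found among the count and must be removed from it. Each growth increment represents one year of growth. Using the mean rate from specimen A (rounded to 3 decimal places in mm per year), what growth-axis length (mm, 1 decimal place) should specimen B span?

Specimen A: after corrections the count is 398 − 13 + 14 = 399 growth increments.
A: Extension rate ≈ 37.9 / 399 = 0.095 mm per year.
Length of B = 0.095 × 341 = 32.4 mm.

32.4 mm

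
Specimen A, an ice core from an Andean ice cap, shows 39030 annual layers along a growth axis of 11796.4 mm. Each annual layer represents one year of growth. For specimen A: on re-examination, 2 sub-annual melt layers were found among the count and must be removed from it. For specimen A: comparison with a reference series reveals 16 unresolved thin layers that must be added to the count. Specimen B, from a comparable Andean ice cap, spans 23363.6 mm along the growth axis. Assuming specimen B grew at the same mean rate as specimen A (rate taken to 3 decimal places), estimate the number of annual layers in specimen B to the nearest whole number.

Specimen A: adjusted count: 39030 − 2 + 16 = 39044 annual layers.
A: Extension rate ≈ 11796.4 / 39044 = 0.302 mm/year.
For B, 23363.6 / 0.302 = 77362.91 years ≈ 77363 annual layers.

77363 annual layers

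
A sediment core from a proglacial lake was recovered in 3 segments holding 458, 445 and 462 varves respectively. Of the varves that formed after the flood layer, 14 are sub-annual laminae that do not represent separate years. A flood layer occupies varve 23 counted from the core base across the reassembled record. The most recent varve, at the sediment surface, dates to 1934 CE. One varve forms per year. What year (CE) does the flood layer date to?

Total varves = 458 + 445 + 462 = 1365.
1365 − 23 = 1342 varves lie beyond the flood layer toward the sediment surface.
Removing the 14 false varves leaves 1342 − 14 = 1328 true varves beyond the flood layer.
The varve at the sediment surface is 1934 CE, so the flood layer dates to 1934 − 1328 = 606 CE.

606 CE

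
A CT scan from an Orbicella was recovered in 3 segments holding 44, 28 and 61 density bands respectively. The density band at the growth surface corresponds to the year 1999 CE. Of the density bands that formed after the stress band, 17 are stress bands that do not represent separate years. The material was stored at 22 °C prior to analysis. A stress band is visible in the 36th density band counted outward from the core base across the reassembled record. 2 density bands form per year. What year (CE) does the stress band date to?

Total density bands = 44 + 28 + 61 = 133.
Between density band 36 and the growth surface there are 133 − 36 = 97 density bands.
97 − 17 false = 80 true density bands after the stress band.
Dividing by 2 density bands per year: 80 / 2 = 40 years.
Counting back 40 years from 1999 CE places the stress band in 1999 − 40 = 1959 CE.

1959 CE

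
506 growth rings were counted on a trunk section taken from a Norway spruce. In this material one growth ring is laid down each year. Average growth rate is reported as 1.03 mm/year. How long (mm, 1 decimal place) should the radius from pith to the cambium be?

521.2 mm

506 years of growth are recorded.
506 years at 1.03 mm/year gives 1.03 × 506 = 521.2 mm.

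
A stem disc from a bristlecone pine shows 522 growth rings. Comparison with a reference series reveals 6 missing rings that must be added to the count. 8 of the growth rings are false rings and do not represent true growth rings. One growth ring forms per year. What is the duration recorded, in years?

After corrections the count is 522 − 8 + 6 = 520 growth rings.
At one growth ring per year, that is 520 years.

520 yr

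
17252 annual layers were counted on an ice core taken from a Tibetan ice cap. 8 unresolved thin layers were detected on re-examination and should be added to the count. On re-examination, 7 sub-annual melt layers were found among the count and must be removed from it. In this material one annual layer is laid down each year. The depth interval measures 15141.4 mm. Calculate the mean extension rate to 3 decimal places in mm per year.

0.878 mm per year

Adjusted count: 17252 − 7 + 8 = 17253 annual layers.
Extension rate ≈ 15141.4 / 17253 = 0.878 mm per year.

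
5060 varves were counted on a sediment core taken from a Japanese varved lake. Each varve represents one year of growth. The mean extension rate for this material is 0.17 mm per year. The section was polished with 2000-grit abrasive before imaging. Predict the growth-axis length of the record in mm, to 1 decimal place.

860.2 mm

The record spans 5060 years at 0.17 mm per year.
5060 years at 0.17 mm/year gives 0.17 × 5060 = 860.2 mm.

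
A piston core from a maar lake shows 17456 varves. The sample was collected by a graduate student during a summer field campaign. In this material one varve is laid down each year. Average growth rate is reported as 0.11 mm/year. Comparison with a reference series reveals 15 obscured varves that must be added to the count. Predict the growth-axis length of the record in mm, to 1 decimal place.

1921.8 mm

After corrections the count is 17456 + 15 = 17471 varves.
17471 years at 0.11 mm/year gives 0.11 × 17471 = 1921.8 mm.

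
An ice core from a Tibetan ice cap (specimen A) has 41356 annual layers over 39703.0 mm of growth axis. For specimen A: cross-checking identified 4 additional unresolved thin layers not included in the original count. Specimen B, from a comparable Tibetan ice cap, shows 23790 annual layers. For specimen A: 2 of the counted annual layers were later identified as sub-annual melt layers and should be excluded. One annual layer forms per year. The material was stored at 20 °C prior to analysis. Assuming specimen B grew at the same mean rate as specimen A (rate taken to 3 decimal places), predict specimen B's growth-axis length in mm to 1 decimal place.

22838.4 mm

Specimen A: adjusted count: 41356 − 2 + 4 = 41358 annual layers.
A: 39703.0 mm over 41358 years gives 39703.0 / 41358 ≈ 0.960 mm per year.
B's length ≈ 0.960 × 23790 = 22838.4 mm.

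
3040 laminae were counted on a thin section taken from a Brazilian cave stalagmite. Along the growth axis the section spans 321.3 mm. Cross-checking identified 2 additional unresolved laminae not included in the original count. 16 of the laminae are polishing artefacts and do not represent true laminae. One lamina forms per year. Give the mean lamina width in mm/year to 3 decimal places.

True lamina count = 3040 − 16 + 2 = 3026.
Extension rate ≈ 321.3 / 3026 = 0.106 mm/year.

0.106 mm/year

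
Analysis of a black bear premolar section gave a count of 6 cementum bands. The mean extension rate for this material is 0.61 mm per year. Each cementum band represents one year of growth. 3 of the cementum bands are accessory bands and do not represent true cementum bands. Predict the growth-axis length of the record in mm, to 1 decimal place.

Adjusted count: 6 − 3 = 3 cementum bands.
Predicted length = 0.61 mm/year × 3 years = 1.8 mm.

1.8 mm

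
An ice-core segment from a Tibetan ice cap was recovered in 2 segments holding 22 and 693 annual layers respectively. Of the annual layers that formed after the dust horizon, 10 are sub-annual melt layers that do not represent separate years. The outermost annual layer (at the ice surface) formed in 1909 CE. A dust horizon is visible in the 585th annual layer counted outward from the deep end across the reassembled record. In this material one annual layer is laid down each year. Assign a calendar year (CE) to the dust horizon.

1789 CE

Total annual layers = 22 + 693 = 715.
The dust horizon sits at annual layer 585 from the deep end, so 715 − 585 = 130 annual layers formed after it.
Excluding 10 false annual layers: 130 − 10 = 120.
The annual layer at the ice surface is 1909 CE, so the dust horizon dates to 1909 − 120 = 1789 CE.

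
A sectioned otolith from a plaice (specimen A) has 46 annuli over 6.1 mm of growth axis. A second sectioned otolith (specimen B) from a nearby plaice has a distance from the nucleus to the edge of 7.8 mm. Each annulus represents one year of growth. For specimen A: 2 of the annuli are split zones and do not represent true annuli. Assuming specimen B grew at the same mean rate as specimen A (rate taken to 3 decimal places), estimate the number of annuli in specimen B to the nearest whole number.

56 annuli

Specimen A: true annulus count = 46 − 2 = 44.
A: Extension rate ≈ 6.1 / 44 = 0.139 mm/year.
For B, 7.8 / 0.139 = 56.12 years ≈ 56 annuli.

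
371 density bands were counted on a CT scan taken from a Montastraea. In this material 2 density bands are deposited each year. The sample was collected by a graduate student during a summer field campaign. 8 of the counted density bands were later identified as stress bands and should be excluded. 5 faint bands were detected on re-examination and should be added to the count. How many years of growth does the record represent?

184 yr

After corrections the count is 371 − 8 + 5 = 368 density bands.
Dividing by 2 density bands per year: 368 / 2 = 184 years.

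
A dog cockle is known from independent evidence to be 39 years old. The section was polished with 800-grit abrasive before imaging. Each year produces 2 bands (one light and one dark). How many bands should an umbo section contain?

Expected bands: 39 × 2 = 78.
So 78 bands should be present.

78 bands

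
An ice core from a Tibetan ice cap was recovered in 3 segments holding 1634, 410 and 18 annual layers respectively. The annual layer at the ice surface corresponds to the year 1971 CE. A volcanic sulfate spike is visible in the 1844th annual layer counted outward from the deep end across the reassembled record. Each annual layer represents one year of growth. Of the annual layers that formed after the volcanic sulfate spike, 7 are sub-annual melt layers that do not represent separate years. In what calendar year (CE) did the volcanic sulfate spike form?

Total annual layers = 1634 + 410 + 18 = 2062.
Between annual layer 1844 and the ice surface there are 2062 − 1844 = 218 annual layers.
Excluding 7 false annual layers: 218 − 7 = 211.
1971 − 211 = 1760 CE.

1760 CE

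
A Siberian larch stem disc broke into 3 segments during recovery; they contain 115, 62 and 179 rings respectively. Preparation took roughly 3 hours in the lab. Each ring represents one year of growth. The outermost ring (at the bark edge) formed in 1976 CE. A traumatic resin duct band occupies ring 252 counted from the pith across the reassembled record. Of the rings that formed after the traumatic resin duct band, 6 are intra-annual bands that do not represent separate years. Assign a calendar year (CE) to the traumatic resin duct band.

1878 CE

Total rings = 115 + 62 + 179 = 356.
356 − 252 = 104 rings lie beyond the traumatic resin duct band toward the bark edge.
Excluding 6 false rings: 104 − 6 = 98.
1976 − 98 = 1878 CE.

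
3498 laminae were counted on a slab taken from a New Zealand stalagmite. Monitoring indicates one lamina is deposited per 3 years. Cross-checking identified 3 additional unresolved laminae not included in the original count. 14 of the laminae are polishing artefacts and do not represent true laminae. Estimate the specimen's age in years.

Correcting the raw count gives 3498 − 14 + 3 = 3487 true laminae.
At 3 years per lamina, 3487 × 3 = 10461 years.

10461 years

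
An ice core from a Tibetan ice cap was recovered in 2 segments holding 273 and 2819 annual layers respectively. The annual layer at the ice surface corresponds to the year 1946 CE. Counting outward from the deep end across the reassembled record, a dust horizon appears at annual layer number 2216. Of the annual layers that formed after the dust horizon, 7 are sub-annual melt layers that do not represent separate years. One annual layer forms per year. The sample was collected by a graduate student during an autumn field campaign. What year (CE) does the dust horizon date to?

Total annual layers = 273 + 2819 = 3092.
3092 − 2216 = 876 annual layers lie beyond the dust horizon toward the ice surface.
Removing the 7 false annual layers leaves 876 − 7 = 869 true annual layers beyond the dust horizon.
The annual layer at the ice surface is 1946 CE, so the dust horizon dates to 1946 − 869 = 1077 CE.

1077 CE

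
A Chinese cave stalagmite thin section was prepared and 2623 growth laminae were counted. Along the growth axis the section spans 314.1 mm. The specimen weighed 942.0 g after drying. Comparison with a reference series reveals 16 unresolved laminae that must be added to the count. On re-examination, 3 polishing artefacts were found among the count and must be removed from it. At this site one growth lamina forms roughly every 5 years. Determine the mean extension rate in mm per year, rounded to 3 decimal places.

After corrections the count is 2623 − 3 + 16 = 2636 growth laminae.
2636 growth laminae at 5 years each span 2636 × 5 = 13180 years.
314.1 mm over 13180 years gives 314.1 / 13180 ≈ 0.024 mm per year.

0.024 mm per year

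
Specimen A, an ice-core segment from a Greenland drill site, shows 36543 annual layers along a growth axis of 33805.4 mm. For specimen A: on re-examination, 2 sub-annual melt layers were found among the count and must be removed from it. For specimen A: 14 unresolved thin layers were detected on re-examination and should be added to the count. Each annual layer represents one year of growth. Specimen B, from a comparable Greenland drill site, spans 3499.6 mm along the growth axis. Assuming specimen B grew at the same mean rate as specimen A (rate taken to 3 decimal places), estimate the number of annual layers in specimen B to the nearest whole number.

Specimen A: true annual layer count = 36543 − 2 + 14 = 36555.
A: Extension rate ≈ 33805.4 / 36555 = 0.925 mm/yr.
For B, 3499.6 / 0.925 = 3783.35 years ≈ 3783 annual layers.

3783 annual layers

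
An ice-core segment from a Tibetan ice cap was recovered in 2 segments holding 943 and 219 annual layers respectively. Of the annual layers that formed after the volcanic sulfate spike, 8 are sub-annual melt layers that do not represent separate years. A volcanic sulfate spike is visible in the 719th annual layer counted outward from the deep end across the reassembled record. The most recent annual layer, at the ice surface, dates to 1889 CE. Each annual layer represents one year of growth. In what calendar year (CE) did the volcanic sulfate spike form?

Total annual layers = 943 + 219 = 1162.
The volcanic sulfate spike sits at annual layer 719 from the deep end, so 1162 − 719 = 443 annual layers formed after it.
Excluding 8 false annual layers: 443 − 8 = 435.
The annual layer at the ice surface is 1889 CE, so the volcanic sulfate spike dates to 1889 − 435 = 1454 CE.

1454 CE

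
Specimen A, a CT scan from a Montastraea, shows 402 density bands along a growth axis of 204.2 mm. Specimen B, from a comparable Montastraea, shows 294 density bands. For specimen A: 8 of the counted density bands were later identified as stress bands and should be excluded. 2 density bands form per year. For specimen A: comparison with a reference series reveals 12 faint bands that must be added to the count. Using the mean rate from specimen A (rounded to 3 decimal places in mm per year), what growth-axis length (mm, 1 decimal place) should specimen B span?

147.9 mm

Specimen A: adjusted count: 402 − 8 + 12 = 406 density bands.
Specimen A: dividing by 2 density bands per year: 406 / 2 = 203 years.
A: Mean rate = 204.2 mm / 203 years ≈ 1.006 mm per year.
Specimen B: dividing by 2 density bands per year: 294 / 2 = 147 years. Length of B = 1.006 × 147 = 147.9 mm.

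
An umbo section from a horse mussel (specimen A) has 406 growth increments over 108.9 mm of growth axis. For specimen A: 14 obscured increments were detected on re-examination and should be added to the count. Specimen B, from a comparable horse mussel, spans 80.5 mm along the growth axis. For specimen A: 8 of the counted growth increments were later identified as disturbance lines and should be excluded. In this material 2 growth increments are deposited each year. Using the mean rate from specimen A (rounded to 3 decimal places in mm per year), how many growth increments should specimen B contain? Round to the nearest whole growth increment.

Specimen A: true growth increment count = 406 − 8 + 14 = 412.
Specimen A: 412 growth increments at 2 per year is 412 / 2 = 206 years.
A: 108.9 mm over 206 years gives 108.9 / 206 ≈ 0.529 mm per year.
B spans 80.5 / 0.529 = 152.17 years; at 2 growth increments per year that is 152.17 × 2 ≈ 304 growth increments.

304 growth increments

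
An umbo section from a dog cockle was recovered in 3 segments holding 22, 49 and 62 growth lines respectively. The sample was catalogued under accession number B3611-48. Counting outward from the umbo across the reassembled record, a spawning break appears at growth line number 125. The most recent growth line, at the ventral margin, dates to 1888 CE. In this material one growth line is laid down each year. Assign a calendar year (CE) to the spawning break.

1880 CE

Total growth lines = 22 + 49 + 62 = 133.
133 − 125 = 8 growth lines lie beyond the spawning break toward the ventral margin.
The growth line at the ventral margin is 1888 CE, so the spawning break dates to 1888 − 8 = 1880 CE.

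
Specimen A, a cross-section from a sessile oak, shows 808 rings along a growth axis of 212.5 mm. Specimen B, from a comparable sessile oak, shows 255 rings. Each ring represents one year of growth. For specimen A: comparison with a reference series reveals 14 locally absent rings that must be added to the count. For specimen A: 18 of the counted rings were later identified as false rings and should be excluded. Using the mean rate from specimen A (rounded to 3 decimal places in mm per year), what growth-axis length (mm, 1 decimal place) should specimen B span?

Specimen A: correcting the raw count gives 808 − 18 + 14 = 804 true rings.
A: Mean rate = 212.5 mm / 804 years ≈ 0.264 mm/yr.
Length of B = 0.264 × 255 = 67.3 mm.

67.3 mm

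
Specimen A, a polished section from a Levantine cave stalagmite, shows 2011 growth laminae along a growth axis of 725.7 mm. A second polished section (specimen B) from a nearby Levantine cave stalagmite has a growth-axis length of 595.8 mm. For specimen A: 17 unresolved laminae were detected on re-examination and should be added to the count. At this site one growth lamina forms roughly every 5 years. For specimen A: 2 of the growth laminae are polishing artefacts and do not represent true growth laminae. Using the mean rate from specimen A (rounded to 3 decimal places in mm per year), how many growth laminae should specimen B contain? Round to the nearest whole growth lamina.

1655 growth laminae

Specimen A: correcting the raw count gives 2011 − 2 + 17 = 2026 true growth laminae.
Specimen A: at 5 years per growth lamina, 2026 × 5 = 10130 years.
A: 725.7 mm over 10130 years gives 725.7 / 10130 ≈ 0.072 mm/year.
For B, 595.8 / 0.072 = 8275.00 years; at 5 years per growth lamina that is 8275.00 / 5 ≈ 1655 growth laminae.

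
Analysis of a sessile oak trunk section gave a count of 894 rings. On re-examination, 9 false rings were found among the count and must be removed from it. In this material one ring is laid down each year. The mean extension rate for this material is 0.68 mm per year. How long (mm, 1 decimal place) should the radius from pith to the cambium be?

601.8 mm

True ring count = 894 − 9 = 885.
Predicted length = 0.68 mm/year × 885 years = 601.8 mm.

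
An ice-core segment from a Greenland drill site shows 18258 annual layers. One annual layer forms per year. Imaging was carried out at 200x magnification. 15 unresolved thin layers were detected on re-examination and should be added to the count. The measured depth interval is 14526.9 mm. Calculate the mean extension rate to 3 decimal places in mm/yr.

Adjusted count: 18258 + 15 = 18273 annual layers.
Extension rate ≈ 14526.9 / 18273 = 0.795 mm/yr.

0.795 mm/yr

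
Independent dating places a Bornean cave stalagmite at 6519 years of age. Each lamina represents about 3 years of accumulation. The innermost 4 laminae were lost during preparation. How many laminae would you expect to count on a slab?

At 3 years per lamina, 6519 / 3 = 2173 laminae are expected.
Less the 4 uncaptured laminae: 2173 − 4 = 2169.

2169 laminae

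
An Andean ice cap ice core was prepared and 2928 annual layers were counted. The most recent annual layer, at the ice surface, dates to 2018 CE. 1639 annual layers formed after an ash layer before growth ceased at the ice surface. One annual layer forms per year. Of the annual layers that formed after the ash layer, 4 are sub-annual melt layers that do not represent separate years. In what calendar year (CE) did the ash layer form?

There are 1639 annual layers younger than the ash layer.
Removing the 4 false annual layers leaves 1639 − 4 = 1635 true annual layers beyond the ash layer.
Counting back 1635 years from 2018 CE places the ash layer in 2018 − 1635 = 383 CE.

383 CE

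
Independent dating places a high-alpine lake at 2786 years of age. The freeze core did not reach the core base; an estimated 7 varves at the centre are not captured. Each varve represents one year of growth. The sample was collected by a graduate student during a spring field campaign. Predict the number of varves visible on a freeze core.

Expected varves over 2786 years: 2786.
2786 − 7 missed = 2779 varves expected in the prepared section.

2779 varves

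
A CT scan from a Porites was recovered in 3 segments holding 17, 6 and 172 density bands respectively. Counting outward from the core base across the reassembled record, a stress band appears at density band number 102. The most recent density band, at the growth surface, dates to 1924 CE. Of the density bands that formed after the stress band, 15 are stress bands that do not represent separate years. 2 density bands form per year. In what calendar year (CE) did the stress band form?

Total density bands = 17 + 6 + 172 = 195.
The stress band sits at density band 102 from the core base, so 195 − 102 = 93 density bands formed after it.
93 − 15 false = 78 true density bands after the stress band.
Dividing by 2 density bands per year: 78 / 2 = 39 years.
1924 − 39 = 1885 CE.

1885 CE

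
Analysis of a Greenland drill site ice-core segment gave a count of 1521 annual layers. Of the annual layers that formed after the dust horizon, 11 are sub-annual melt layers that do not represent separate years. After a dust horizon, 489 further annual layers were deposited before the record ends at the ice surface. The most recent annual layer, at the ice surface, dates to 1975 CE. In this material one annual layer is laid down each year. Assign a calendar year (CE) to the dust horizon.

1497 CE

489 annual layers formed after the dust horizon.
489 − 11 false = 478 true annual layers after the dust horizon.
1975 − 478 = 1497 CE.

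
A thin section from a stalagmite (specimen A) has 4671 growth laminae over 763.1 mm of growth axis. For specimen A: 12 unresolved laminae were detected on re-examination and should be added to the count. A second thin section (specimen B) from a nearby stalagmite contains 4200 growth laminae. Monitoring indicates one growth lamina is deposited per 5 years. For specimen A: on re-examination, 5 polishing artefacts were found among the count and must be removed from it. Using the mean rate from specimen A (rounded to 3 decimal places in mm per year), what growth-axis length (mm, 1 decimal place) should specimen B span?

693.0 mm

Specimen A: after corrections the count is 4671 − 5 + 12 = 4678 growth laminae.
Specimen A: at 5 years per growth lamina, 4678 × 5 = 23390 years.
A: Mean rate = 763.1 mm / 23390 years ≈ 0.033 mm per year.
Specimen B: multiplying by 5 years per growth lamina: 4200 × 5 = 21000 years. For B, 0.033 mm/year × 21000 years = 693.0 mm.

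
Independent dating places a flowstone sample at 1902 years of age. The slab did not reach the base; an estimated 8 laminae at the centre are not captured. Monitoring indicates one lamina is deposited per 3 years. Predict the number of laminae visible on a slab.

626 laminae

Expected laminae: 1902 / 3 = 634.
634 − 8 missed = 626 laminae expected in the prepared section.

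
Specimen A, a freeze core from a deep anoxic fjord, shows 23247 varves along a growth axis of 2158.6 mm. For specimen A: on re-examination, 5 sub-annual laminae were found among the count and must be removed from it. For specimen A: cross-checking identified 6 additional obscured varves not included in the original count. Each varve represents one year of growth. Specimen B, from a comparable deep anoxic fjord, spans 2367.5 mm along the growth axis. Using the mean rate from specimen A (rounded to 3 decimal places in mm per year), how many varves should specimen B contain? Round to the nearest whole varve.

Specimen A: true varve count = 23247 − 5 + 6 = 23248.
A: Mean rate = 2158.6 mm / 23248 years ≈ 0.093 mm per year.
B spans 2367.5 / 0.093 = 25456.99 years ≈ 25457 varves.

25457 varves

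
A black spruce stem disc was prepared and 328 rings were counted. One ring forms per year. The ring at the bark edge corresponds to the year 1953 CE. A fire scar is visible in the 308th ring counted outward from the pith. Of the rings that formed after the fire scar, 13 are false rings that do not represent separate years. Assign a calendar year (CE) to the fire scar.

The fire scar sits at ring 308 from the pith, so 328 − 308 = 20 rings formed after it.
20 − 13 false = 7 true rings after the fire scar.
Counting back 7 years from 1953 CE places the fire scar in 1953 − 7 = 1946 CE.

1946 CE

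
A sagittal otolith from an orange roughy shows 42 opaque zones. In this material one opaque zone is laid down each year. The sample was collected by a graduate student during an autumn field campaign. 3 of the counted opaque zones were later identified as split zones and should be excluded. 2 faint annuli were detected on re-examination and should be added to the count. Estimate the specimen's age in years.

41 years

After corrections the count is 42 − 3 + 2 = 41 opaque zones.
With a one-to-one opaque zone periodicity this is 41 years.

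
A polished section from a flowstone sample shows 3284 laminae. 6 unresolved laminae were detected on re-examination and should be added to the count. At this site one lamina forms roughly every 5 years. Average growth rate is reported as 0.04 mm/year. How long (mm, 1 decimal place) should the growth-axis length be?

True lamina count = 3284 + 6 = 3290.
3290 laminae at 5 years each span 3290 × 5 = 16450 years.
Predicted length = 0.04 mm/year × 16450 years = 658.0 mm.

658.0 mm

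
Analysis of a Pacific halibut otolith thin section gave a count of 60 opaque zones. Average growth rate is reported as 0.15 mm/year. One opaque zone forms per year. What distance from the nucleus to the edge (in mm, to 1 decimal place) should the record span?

60 years of growth are recorded.
Predicted length = 0.15 mm/year × 60 years = 9.0 mm.

9.0 mm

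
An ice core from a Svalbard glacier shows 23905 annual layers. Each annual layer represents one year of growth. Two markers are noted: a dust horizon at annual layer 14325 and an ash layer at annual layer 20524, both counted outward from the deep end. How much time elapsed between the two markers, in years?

The two markers are separated by 20524 − 14325 = 6199 annual layers.
That is 6199 years at one annual layer per year.

6199 years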